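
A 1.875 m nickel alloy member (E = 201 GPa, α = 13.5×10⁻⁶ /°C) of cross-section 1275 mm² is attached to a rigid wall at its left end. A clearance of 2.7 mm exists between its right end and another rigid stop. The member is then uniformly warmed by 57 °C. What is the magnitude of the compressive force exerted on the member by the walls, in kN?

P ≈ 0 kN

Unrestrained expansion: δ_free = αΔT L = 13.5×10⁻⁶ × 57 × 1875 = 1.443 mm.
This is smaller than the 2.7 mm clearance, so the member expands freely without reaching the stop — the stress is zero.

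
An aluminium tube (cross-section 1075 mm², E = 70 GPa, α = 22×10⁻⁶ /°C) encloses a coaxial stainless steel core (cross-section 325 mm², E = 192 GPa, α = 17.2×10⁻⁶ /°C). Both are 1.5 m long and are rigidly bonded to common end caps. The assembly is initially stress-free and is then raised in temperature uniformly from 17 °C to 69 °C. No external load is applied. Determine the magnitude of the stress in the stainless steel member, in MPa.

Equilibrium of a rigid end plate with no external load gives equal and opposite internal forces ±P in the two members. Since α_{aluminium} > α_{stainless steel}, heating drives the aluminium into compression and the stainless steel into tension.
Equating the net (thermal + elastic) strains gives |α₁ − α₂|·ΔT = P·[1/(A₁E₁) + 1/(A₂E₂)].
|α₁ − α₂|·ΔT = 4.8×10⁻⁶ × 52 = 0.0002496.
1/(A₁E₁) + 1/(A₂E₂) = 1/(1075×70×10³) + 1/(325×192×10³) = 2.931×10⁻⁸ N⁻¹.
P = 0.0002496 / 2.931×10⁻⁸ = 8515 N = 8.515 kN.
σ_{stainless steel} = P/A₂ = 8515/325 = 26.2 MPa, tensile.

σ ≈ 26.2 MPa (tensile)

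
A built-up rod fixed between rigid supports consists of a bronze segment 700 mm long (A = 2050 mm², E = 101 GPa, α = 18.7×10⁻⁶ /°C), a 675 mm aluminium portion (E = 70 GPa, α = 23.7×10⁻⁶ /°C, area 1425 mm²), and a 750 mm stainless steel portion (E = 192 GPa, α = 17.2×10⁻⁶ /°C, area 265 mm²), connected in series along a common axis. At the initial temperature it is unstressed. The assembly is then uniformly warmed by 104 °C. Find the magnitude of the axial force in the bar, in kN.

P ≈ 175 kN (compressive)

Free thermal expansion of the whole bar: Σ αᵢΔT Lᵢ = 18.7×10⁻⁶×104×700 + 23.7×10⁻⁶×104×675 + 17.2×10⁻⁶×104×750 = 4.367 mm.
Since the ends are fixed, an axial force P builds up, equal in every segment, with P · Σ Lᵢ/(AᵢEᵢ) = δ_free.
The series flexibility is Σ Lᵢ/(AᵢEᵢ) = 700/(2050×101×10³) + 675/(1425×70×10³) + 750/(265×192×10³) = 2.489×10⁻⁵ mm/N.
So P = 4.367 / 2.489×10⁻⁵ = 175.5 kN, compressive.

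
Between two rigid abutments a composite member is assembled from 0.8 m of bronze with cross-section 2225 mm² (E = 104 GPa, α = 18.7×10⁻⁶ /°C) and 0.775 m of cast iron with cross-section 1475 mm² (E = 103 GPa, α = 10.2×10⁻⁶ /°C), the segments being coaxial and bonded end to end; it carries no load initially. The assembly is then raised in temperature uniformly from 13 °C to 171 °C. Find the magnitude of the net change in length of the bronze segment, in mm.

Free thermal expansion of the whole bar: Σ αᵢΔT Lᵢ = 18.7×10⁻⁶×158×800 + 10.2×10⁻⁶×158×775 = 3.613 mm.
Since the ends are fixed, an axial force P builds up, equal in every segment, with P · Σ Lᵢ/(AᵢEᵢ) = δ_free.
The series flexibility is Σ Lᵢ/(AᵢEᵢ) = 800/(2225×104×10³) + 775/(1475×103×10³) = 8.558×10⁻⁶ mm/N.
P = 3.613 / 8.558×10⁻⁶ = 422100 N = 422.1 kN, compressive.
For the bronze segment, free thermal change = 18.7×10⁻⁶×158×800 = 2.364 mm and elastic change from P = 422100×800/(2225×104×10³) = 1.459 mm; these oppose, so the net change is 0.904 mm (segment lengthens).

|ΔL| ≈ 0.904 mm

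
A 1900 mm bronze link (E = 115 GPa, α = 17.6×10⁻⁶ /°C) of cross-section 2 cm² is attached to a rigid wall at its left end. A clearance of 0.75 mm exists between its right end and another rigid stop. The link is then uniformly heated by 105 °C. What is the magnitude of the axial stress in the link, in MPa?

Unrestrained expansion: δ_free = αΔT L = 17.6×10⁻⁶ × 105 × 1900 = 3.511 mm.
After closing the 0.75 mm clearance, 3.511 − 0.75 = 2.761 mm of expansion remains to be suppressed by the wall.
So σ = E(δ_free − g)/L = 115×10³ × 2.761/1900 = 167.1 MPa.

σ ≈ 167 MPa (compressive)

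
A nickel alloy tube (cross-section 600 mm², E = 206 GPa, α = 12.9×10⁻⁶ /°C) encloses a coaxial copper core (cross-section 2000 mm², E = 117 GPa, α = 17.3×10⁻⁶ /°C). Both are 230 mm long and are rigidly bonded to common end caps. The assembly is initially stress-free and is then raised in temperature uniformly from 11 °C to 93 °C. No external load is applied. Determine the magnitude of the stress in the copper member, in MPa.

σ ≈ 14.6 MPa (compressive)

The copper has the larger α, so on heating it would change length more than the nickel alloy if both were free. The rigid plates force a common final length, so the copper is put into compression and the nickel alloy into tension, with equal and opposite forces P (no external load).
Setting the final lengths equal and cancelling L: (α₁ − α₂)ΔT = P/(A₁E₁) + P/(A₂E₂).
|α₁ − α₂|·ΔT = 4.4×10⁻⁶ × 82 = 0.0003608.
1/(A₁E₁) + 1/(A₂E₂) = 1/(600×206×10³) + 1/(2000×117×10³) = 1.236×10⁻⁸ N⁻¹.
P = 0.0003608 / 1.236×10⁻⁸ = 29180 N = 29.18 kN.
σ_{copper} = P/A₂ = 29180/2000 = 14.59 MPa, compressive.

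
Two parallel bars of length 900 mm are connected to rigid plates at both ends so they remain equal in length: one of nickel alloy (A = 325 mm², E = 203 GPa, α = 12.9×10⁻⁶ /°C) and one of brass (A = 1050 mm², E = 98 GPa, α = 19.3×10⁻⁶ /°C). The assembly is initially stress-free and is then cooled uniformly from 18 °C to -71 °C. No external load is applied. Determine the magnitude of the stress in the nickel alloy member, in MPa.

σ ≈ 70.5 MPa (compressive)

Equilibrium of a rigid end plate with no external load gives equal and opposite internal forces ±P in the two members. Since α_{brass} > α_{nickel alloy}, cooling drives the brass into tension and the nickel alloy into compression.
Setting the final lengths equal and cancelling L: (α₁ − α₂)ΔT = P/(A₁E₁) + P/(A₂E₂).
|α₁ − α₂|·ΔT = 6.4×10⁻⁶ × 89 = 0.0005696.
1/(A₁E₁) + 1/(A₂E₂) = 1/(325×203×10³) + 1/(1050×98×10³) = 2.488×10⁻⁸ N⁻¹.
P = 0.0005696 / 2.488×10⁻⁸ = 22900 N = 22.9 kN.
σ_{nickel alloy} = P/A₁ = 22900/325 = 70.46 MPa, compressive.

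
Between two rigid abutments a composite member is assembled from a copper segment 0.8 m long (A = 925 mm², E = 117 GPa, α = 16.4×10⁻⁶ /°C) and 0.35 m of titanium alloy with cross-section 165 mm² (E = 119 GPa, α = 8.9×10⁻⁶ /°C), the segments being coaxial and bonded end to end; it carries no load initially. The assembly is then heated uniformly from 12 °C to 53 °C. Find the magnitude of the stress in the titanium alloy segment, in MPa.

With the walls removed the bar would change length by δ_free = Σ αᵢΔT Lᵢ = 16.4×10⁻⁶×41×800 + 8.9×10⁻⁶×41×350 = 0.6656 mm.
Since the ends are fixed, an axial force P builds up, equal in every segment, with P · Σ Lᵢ/(AᵢEᵢ) = δ_free.
Σ Lᵢ/(AᵢEᵢ) = 800/(925×117×10³) + 350/(165×119×10³) = 2.522×10⁻⁵ mm/N.
Hence P = δ_free / Σ(L/AE) = 0.6656/2.522×10⁻⁵ = 26.4 kN (compressive).
σ_{titanium alloy} = P / A = 26400 / 165 = 160 MPa.

σ ≈ 160 MPa (compressive)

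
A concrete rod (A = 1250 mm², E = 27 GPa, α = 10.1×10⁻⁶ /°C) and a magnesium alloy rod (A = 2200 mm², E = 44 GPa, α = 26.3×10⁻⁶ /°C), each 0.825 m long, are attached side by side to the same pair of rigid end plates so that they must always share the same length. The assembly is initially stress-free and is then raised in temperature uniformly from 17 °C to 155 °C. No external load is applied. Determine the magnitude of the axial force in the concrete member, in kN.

P ≈ 55.9 kN (tensile in the concrete)

Both members must finish at the same length. With the larger α, the magnesium alloy tends to over-expand; the plates restrain it, putting the magnesium alloy in compression and the concrete in tension. With no external load the two internal forces are equal and opposite, magnitude P.
Setting the final lengths equal and cancelling L: (α₁ − α₂)ΔT = P/(A₁E₁) + P/(A₂E₂).
|α₁ − α₂|·ΔT = 16.2×10⁻⁶ × 138 = 0.002236.
1/(A₁E₁) + 1/(A₂E₂) = 1/(1250×27×10³) + 1/(2200×44×10³) = 3.996×10⁻⁸ N⁻¹.
P = 0.002236 / 3.996×10⁻⁸ = 55950 N = 55.95 kN.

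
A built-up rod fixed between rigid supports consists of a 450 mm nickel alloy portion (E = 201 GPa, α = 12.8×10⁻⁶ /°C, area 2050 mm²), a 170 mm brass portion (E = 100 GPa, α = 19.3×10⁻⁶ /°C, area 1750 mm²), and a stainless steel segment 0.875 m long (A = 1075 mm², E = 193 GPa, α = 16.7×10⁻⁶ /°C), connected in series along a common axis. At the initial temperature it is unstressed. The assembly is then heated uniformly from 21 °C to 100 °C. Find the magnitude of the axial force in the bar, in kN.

If the supports were absent, the total length change would be Σ αᵢΔT Lᵢ = 12.8×10⁻⁶×79×450 + 19.3×10⁻⁶×79×170 + 16.7×10⁻⁶×79×875 = 1.869 mm.
The rigid supports impose zero overall length change; the single axial force P common to all segments must satisfy P Σ Lᵢ/(AᵢEᵢ) = δ_free.
Σ Lᵢ/(AᵢEᵢ) = 450/(2050×201×10³) + 170/(1750×100×10³) + 875/(1075×193×10³) = 6.281×10⁻⁶ mm/N.
P = 1.869 / 6.281×10⁻⁶ = 297500 N = 297.5 kN, compressive.

P ≈ 298 kN (compressive)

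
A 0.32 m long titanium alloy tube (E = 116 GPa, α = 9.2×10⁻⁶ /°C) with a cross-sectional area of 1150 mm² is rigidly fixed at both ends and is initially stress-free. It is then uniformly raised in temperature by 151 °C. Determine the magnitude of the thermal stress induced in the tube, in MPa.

With length fixed, the mechanical strain must cancel the thermal strain αΔT = 9.2×10⁻⁶ × 151 = 1389.2×10⁻⁶.
The stress required to suppress this strain is σ = Eε = 116×10³ × 1389.2×10⁻⁶ = 161.1 MPa, compressive since the tube is trying to expand.

σ ≈ 161 MPa (compressive)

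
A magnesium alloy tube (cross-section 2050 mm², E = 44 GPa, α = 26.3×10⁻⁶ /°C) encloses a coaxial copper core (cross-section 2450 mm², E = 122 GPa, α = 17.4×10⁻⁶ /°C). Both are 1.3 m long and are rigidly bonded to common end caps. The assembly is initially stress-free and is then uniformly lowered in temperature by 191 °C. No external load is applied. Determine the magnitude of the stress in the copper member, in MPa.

σ ≈ 48.1 MPa (compressive)

Both members must finish at the same length. With the larger α, the magnesium alloy tends to over-contract; the plates restrain it, putting the magnesium alloy in tension and the copper in compression. With no external load the two internal forces are equal and opposite, magnitude P.
Compatibility of the two members (thermal + elastic change equal): (α₁ − α₂)ΔT = P·[1/(A₁E₁) + 1/(A₂E₂)].
|α₁ − α₂|·ΔT = 8.9×10⁻⁶ × 191 = 0.0017.
1/(A₁E₁) + 1/(A₂E₂) = 1/(2050×44×10³) + 1/(2450×122×10³) = 1.443×10⁻⁸ N⁻¹.
So P = 0.0017 / 1.443×10⁻⁸ = 117.8 kN.
σ_{copper} = P/A₂ = 117800/2450 = 48.08 MPa, compressive.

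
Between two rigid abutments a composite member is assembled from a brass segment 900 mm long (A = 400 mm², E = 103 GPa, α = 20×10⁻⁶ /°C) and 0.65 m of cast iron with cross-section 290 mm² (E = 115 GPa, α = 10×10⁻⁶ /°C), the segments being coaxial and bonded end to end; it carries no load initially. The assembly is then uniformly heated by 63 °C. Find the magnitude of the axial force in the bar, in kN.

Free thermal expansion of the whole bar: Σ αᵢΔT Lᵢ = 20×10⁻⁶×63×900 + 10×10⁻⁶×63×650 = 1.543 mm.
The rigid supports impose zero overall length change; the single axial force P common to all segments must satisfy P Σ Lᵢ/(AᵢEᵢ) = δ_free.
Σ Lᵢ/(AᵢEᵢ) = 900/(400×103×10³) + 650/(290×115×10³) = 4.133×10⁻⁵ mm/N.
So P = 1.543 / 4.133×10⁻⁵ = 37.34 kN, compressive.

P ≈ 37.3 kN (compressive)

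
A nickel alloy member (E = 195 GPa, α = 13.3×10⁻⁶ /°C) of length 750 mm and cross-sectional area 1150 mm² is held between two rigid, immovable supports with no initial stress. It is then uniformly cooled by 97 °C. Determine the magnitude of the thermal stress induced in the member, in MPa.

σ ≈ 252 MPa (tensile)

With length fixed, the mechanical strain must cancel the thermal strain αΔT = 13.3×10⁻⁶ × 97 = 1290.1×10⁻⁶.
The stress required to suppress this strain is σ = Eε = 195×10³ × 1290.1×10⁻⁶ = 251.6 MPa, tensile since the member is trying to contract.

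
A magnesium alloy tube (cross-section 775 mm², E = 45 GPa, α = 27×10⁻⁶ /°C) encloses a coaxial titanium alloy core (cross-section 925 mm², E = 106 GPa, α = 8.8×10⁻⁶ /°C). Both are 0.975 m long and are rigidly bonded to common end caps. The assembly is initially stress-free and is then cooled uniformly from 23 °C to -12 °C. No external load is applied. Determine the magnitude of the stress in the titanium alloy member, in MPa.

σ ≈ 17.7 MPa (compressive)

The magnesium alloy has the larger α, so on cooling it would change length more than the titanium alloy if both were free. The rigid plates force a common final length, so the magnesium alloy is put into tension and the titanium alloy into compression, with equal and opposite forces P (no external load).
Compatibility of the two members (thermal + elastic change equal): (α₁ − α₂)ΔT = P·[1/(A₁E₁) + 1/(A₂E₂)].
|α₁ − α₂|·ΔT = 18.2×10⁻⁶ × 35 = 0.000637.
1/(A₁E₁) + 1/(A₂E₂) = 1/(775×45×10³) + 1/(925×106×10³) = 3.887×10⁻⁸ N⁻¹.
So P = 0.000637 / 3.887×10⁻⁸ = 16.39 kN.
σ_{titanium alloy} = P/A₂ = 16390/925 = 17.72 MPa, compressive.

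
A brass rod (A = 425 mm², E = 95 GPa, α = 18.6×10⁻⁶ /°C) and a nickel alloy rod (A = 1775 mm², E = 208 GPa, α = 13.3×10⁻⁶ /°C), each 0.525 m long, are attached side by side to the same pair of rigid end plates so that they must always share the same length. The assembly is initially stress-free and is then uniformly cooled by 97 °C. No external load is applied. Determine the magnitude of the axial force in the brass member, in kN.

P ≈ 18.7 kN (tensile in the brass)

Equilibrium of a rigid end plate with no external load gives equal and opposite internal forces ±P in the two members. Since α_{brass} > α_{nickel alloy}, cooling drives the brass into tension and the nickel alloy into compression.
Compatibility of the two members (thermal + elastic change equal): (α₁ − α₂)ΔT = P·[1/(A₁E₁) + 1/(A₂E₂)].
|α₁ − α₂|·ΔT = 5.3×10⁻⁶ × 97 = 0.0005141.
1/(A₁E₁) + 1/(A₂E₂) = 1/(425×95×10³) + 1/(1775×208×10³) = 2.748×10⁻⁸ N⁻¹.
P = 0.0005141 / 2.748×10⁻⁸ = 18710 N = 18.71 kN.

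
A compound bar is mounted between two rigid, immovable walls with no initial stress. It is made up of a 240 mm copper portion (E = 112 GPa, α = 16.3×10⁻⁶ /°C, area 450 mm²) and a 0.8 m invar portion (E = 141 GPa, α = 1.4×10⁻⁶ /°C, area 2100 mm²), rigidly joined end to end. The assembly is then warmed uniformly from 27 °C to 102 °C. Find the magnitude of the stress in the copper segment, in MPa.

Free thermal expansion of the whole bar: Σ αᵢΔT Lᵢ = 16.3×10⁻⁶×75×240 + 1.4×10⁻⁶×75×800 = 0.3774 mm.
The walls prevent any net length change, so an axial force P (same in every segment) develops. Compatibility: P · Σ Lᵢ/(AᵢEᵢ) = δ_free.
The series flexibility is Σ Lᵢ/(AᵢEᵢ) = 240/(450×112×10³) + 800/(2100×141×10³) = 7.464×10⁻⁶ mm/N.
P = 0.3774 / 7.464×10⁻⁶ = 50560 N = 50.56 kN, compressive.
σ_{copper} = P / A = 50560 / 450 = 112.4 MPa.

σ ≈ 112 MPa (compressive)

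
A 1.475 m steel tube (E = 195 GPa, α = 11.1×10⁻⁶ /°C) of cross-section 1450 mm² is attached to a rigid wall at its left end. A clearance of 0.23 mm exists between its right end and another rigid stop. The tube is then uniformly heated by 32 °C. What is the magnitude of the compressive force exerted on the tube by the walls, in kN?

P ≈ 56.3 kN

Free thermal elongation = αΔT L = 11.1×10⁻⁶ × 32 × 1475 = 0.5239 mm.
This exceeds the 0.23 mm gap, so the wall pushes back. The portion of expansion that must be recovered elastically is δ_free − gap = 0.5239 − 0.23 = 0.2939 mm.
That suppressed elongation corresponds to σ = E·Δ/L = 195×10³ × 0.2939/1475 = 38.86 MPa.
Force on the wall = σA = 38.86 × 1450 mm² = 56.34 kN.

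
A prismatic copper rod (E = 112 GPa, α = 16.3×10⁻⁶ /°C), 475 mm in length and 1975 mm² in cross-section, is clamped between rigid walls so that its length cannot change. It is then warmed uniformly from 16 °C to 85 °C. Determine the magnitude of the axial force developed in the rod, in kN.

P ≈ 249 kN (compressive)

With zero net strain, σ = E·αΔT = 112 GPa × 16.3×10⁻⁶ × 69 = 126 MPa.
P = AEαΔT = 1975 × 112×10³ × 16.3×10⁻⁶ × 69 = 248.8 kN (compressive).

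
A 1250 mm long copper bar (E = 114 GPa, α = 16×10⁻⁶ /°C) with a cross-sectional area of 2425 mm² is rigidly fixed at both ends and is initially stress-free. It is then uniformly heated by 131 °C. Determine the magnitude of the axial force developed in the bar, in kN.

P ≈ 579 kN (compressive)

With zero net strain, σ = E·αΔT = 114 GPa × 16×10⁻⁶ × 131 = 238.9 MPa.
Axial force P = σA = 238.9 × 2425 = 579400 N = 579.4 kN, compressive.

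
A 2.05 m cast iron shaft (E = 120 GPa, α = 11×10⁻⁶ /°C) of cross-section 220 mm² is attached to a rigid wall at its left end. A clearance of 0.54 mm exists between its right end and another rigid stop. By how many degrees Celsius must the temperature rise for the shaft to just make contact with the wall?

The gap closes when αΔT L = 0.54 mm, since the shaft is still unstressed at that instant.
So ΔT = g/(αL) = 0.54/(11×10⁻⁶ × 2050) = 23.95 °C.

ΔT ≈ 23.9 °C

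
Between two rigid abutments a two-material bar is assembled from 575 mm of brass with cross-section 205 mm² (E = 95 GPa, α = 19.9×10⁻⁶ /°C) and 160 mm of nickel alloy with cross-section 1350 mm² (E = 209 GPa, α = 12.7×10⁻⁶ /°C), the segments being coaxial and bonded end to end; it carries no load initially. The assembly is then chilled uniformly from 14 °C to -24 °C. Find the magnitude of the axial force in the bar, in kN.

With the walls removed the bar would change length by δ_free = Σ αᵢΔT Lᵢ = 19.9×10⁻⁶×38×575 + 12.7×10⁻⁶×38×160 = 0.512 mm.
Since the ends are fixed, an axial force P builds up, equal in every segment, with P · Σ Lᵢ/(AᵢEᵢ) = δ_free.
The series flexibility is Σ Lᵢ/(AᵢEᵢ) = 575/(205×95×10³) + 160/(1350×209×10³) = 3.009×10⁻⁵ mm/N.
Hence P = δ_free / Σ(L/AE) = 0.512/3.009×10⁻⁵ = 17.02 kN (tensile).

P ≈ 17 kN (tensile)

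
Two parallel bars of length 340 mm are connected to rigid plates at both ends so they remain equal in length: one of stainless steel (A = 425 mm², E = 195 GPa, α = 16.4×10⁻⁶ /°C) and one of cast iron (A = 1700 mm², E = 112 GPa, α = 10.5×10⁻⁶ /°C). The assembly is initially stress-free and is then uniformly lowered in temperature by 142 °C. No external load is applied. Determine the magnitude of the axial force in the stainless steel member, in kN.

P ≈ 48.4 kN (tensile in the stainless steel)

Both members must finish at the same length. With the larger α, the stainless steel tends to over-contract; the plates restrain it, putting the stainless steel in tension and the cast iron in compression. With no external load the two internal forces are equal and opposite, magnitude P.
Setting the final lengths equal and cancelling L: (α₁ − α₂)ΔT = P/(A₁E₁) + P/(A₂E₂).
|α₁ − α₂|·ΔT = 5.9×10⁻⁶ × 142 = 0.0008378.
1/(A₁E₁) + 1/(A₂E₂) = 1/(425×195×10³) + 1/(1700×112×10³) = 1.732×10⁻⁸ N⁻¹.
So P = 0.0008378 / 1.732×10⁻⁸ = 48.38 kN.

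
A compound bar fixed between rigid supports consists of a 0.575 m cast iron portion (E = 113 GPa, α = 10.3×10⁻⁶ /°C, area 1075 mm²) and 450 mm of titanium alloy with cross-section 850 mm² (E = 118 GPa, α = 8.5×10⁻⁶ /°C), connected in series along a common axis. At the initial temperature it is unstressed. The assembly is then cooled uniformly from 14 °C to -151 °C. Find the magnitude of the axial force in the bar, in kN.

If the supports were absent, the total length change would be Σ αᵢΔT Lᵢ = 10.3×10⁻⁶×165×575 + 8.5×10⁻⁶×165×450 = 1.608 mm.
The rigid supports impose zero overall length change; the single axial force P common to all segments must satisfy P Σ Lᵢ/(AᵢEᵢ) = δ_free.
The series flexibility is Σ Lᵢ/(AᵢEᵢ) = 575/(1075×113×10³) + 450/(850×118×10³) = 9.22×10⁻⁶ mm/N.
So P = 1.608 / 9.22×10⁻⁶ = 174.4 kN, tensile.

P ≈ 174 kN (tensile)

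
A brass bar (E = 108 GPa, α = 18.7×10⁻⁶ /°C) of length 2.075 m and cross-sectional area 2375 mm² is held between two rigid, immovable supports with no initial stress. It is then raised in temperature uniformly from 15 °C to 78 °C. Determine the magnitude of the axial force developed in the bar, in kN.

P ≈ 302 kN (compressive)

Full restraint means ε = 0, so the stress is σ = EαΔT = 108×10³ × 18.7×10⁻⁶ × 63 = 127.2 MPa.
Axial force P = σA = 127.2 × 2375 = 302200 N = 302.2 kN, compressive.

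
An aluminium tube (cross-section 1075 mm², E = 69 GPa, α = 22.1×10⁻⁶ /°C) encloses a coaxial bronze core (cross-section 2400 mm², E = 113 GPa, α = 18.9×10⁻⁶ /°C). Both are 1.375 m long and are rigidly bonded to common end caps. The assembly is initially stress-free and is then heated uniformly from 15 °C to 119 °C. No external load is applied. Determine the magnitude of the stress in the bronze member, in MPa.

Equilibrium of a rigid end plate with no external load gives equal and opposite internal forces ±P in the two members. Since α_{aluminium} > α_{bronze}, heating drives the aluminium into compression and the bronze into tension.
Equating the net (thermal + elastic) strains gives |α₁ − α₂|·ΔT = P·[1/(A₁E₁) + 1/(A₂E₂)].
|α₁ − α₂|·ΔT = 3.2×10⁻⁶ × 104 = 0.0003328.
1/(A₁E₁) + 1/(A₂E₂) = 1/(1075×69×10³) + 1/(2400×113×10³) = 1.717×10⁻⁸ N⁻¹.
So P = 0.0003328 / 1.717×10⁻⁸ = 19.38 kN.
σ_{bronze} = P/A₂ = 19380/2400 = 8.077 MPa, tensile.

σ ≈ 8.08 MPa (tensile)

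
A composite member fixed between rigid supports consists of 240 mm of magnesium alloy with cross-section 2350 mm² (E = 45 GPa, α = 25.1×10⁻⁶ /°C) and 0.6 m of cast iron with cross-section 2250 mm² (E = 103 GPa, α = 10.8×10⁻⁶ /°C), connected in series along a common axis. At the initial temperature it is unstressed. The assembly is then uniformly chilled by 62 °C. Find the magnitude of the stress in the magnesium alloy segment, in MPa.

If the supports were absent, the total length change would be Σ αᵢΔT Lᵢ = 25.1×10⁻⁶×62×240 + 10.8×10⁻⁶×62×600 = 0.7752 mm.
The rigid supports impose zero overall length change; the single axial force P common to all segments must satisfy P Σ Lᵢ/(AᵢEᵢ) = δ_free.
Σ Lᵢ/(AᵢEᵢ) = 240/(2350×45×10³) + 600/(2250×103×10³) = 4.859×10⁻⁶ mm/N.
Hence P = δ_free / Σ(L/AE) = 0.7752/4.859×10⁻⁶ = 159.6 kN (tensile).
σ_{magnesium alloy} = P / A = 159600 / 2350 = 67.9 MPa.

σ ≈ 67.9 MPa (tensile)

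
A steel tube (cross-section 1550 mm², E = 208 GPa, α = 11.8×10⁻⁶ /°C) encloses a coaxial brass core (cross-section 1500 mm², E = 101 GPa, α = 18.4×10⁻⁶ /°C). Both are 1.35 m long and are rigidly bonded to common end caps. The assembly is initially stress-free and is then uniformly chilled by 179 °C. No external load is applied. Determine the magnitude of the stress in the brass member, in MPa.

Equilibrium of a rigid end plate with no external load gives equal and opposite internal forces ±P in the two members. Since α_{brass} > α_{steel}, cooling drives the brass into tension and the steel into compression.
Equating the net (thermal + elastic) strains gives |α₁ − α₂|·ΔT = P·[1/(A₁E₁) + 1/(A₂E₂)].
|α₁ − α₂|·ΔT = 6.6×10⁻⁶ × 179 = 0.001181.
1/(A₁E₁) + 1/(A₂E₂) = 1/(1550×208×10³) + 1/(1500×101×10³) = 9.702×10⁻⁹ N⁻¹.
P = 0.001181 / 9.702×10⁻⁹ = 121800 N = 121.8 kN.
σ_{brass} = P/A₂ = 121800/1500 = 81.18 MPa, tensile.

σ ≈ 81.2 MPa (tensile)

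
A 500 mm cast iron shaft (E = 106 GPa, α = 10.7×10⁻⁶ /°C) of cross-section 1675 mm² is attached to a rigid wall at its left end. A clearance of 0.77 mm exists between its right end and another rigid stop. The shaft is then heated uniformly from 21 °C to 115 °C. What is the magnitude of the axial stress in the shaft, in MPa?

σ ≈ 0 MPa

Unrestrained expansion: δ_free = αΔT L = 10.7×10⁻⁶ × 94 × 500 = 0.5029 mm.
Since δ_free = 0.503 mm is less than the 0.77 mm gap, the shaft never touches the wall. No axial force develops.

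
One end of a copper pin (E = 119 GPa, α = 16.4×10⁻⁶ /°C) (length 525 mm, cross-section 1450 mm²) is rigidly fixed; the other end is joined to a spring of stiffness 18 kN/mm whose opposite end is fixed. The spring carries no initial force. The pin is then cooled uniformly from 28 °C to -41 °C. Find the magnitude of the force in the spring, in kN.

P ≈ 10.1 kN

If the spring were absent the pin would shorten by αΔT L = 16.4×10⁻⁶ × 69 × 525 = 0.5941 mm.
With a force P in the spring, the elastic change of the pin is PL/(AE) and that of the spring is P/k; compatibility requires their sum to equal δ_free.
So P = δ_free / [L/(AE) + 1/k] = 0.5941 / [ 525/(1450×119×10³) + 1/(18×10³) ].
P = 0.5941 / 5.86×10⁻⁵ = 10140 N.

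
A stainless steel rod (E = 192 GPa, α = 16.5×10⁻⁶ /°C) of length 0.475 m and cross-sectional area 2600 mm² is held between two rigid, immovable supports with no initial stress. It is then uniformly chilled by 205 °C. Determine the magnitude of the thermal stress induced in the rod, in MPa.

σ ≈ 649 MPa (tensile)

The supports are rigid, so the total axial strain is zero. The restrained thermal strain is ε = αΔT = 16.5×10⁻⁶ × 205 = 3382.5×10⁻⁶.
The stress required to suppress this strain is σ = Eε = 192×10³ × 3382.5×10⁻⁶ = 649.4 MPa, tensile since the rod is trying to contract.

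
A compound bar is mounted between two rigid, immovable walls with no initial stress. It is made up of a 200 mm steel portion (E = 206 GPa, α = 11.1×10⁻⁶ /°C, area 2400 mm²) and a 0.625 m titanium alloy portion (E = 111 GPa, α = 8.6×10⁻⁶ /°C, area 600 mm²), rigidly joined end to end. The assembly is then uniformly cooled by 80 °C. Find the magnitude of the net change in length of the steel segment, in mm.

|ΔL| ≈ 0.152 mm

If the supports were absent, the total length change would be Σ αᵢΔT Lᵢ = 11.1×10⁻⁶×80×200 + 8.6×10⁻⁶×80×625 = 0.6076 mm.
Since the ends are fixed, an axial force P builds up, equal in every segment, with P · Σ Lᵢ/(AᵢEᵢ) = δ_free.
Σ Lᵢ/(AᵢEᵢ) = 200/(2400×206×10³) + 625/(600×111×10³) = 9.789×10⁻⁶ mm/N.
So P = 0.6076 / 9.789×10⁻⁶ = 62.07 kN, tensile.
For the steel segment, free thermal change = 11.1×10⁻⁶×80×200 = 0.1776 mm and elastic change from P = 62070×200/(2400×206×10³) = 0.02511 mm; these oppose, so the net change is 0.152 mm (segment shortens).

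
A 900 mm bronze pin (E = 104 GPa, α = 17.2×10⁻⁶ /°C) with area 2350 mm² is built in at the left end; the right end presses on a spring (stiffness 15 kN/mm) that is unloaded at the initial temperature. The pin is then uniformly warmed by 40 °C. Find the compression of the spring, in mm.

If the spring were absent the pin would lengthen by αΔT L = 17.2×10⁻⁶ × 40 × 900 = 0.6192 mm.
Let P be the compressive force at the spring. The pin shortens elastically by PL/(AE) and the spring compresses by P/k; together these equal δ_free.
So P = δ_free / [L/(AE) + 1/k] = 0.6192 / [ 900/(2350×104×10³) + 1/(15×10³) ].
P = 0.6192 / 7.035×10⁻⁵ = 8802 N.
Spring compression = P/k = 8802/(15×10³) = 0.5868 mm.

δ ≈ 0.587 mm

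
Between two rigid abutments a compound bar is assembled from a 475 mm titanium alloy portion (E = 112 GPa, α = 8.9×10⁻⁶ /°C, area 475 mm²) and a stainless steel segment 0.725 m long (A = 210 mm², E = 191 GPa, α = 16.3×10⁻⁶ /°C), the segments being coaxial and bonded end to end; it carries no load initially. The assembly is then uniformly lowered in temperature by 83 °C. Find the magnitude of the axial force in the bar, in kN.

P ≈ 49.3 kN (tensile)

If the supports were absent, the total length change would be Σ αᵢΔT Lᵢ = 8.9×10⁻⁶×83×475 + 16.3×10⁻⁶×83×725 = 1.332 mm.
Since the ends are fixed, an axial force P builds up, equal in every segment, with P · Σ Lᵢ/(AᵢEᵢ) = δ_free.
The series flexibility is Σ Lᵢ/(AᵢEᵢ) = 475/(475×112×10³) + 725/(210×191×10³) = 2.7×10⁻⁵ mm/N.
Hence P = δ_free / Σ(L/AE) = 1.332/2.7×10⁻⁵ = 49.32 kN (tensile).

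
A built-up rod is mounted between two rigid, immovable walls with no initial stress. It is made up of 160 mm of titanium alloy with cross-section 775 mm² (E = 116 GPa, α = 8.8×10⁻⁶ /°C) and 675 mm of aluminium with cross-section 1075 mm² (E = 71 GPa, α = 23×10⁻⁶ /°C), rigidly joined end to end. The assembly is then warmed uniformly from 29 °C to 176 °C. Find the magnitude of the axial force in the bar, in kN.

P ≈ 234 kN (compressive)

Free thermal expansion of the whole bar: Σ αᵢΔT Lᵢ = 8.8×10⁻⁶×147×160 + 23×10⁻⁶×147×675 = 2.489 mm.
The walls prevent any net length change, so an axial force P (same in every segment) develops. Compatibility: P · Σ Lᵢ/(AᵢEᵢ) = δ_free.
Σ Lᵢ/(AᵢEᵢ) = 160/(775×116×10³) + 675/(1075×71×10³) = 1.062×10⁻⁵ mm/N.
P = 2.489 / 1.062×10⁻⁵ = 234300 N = 234.3 kN, compressive.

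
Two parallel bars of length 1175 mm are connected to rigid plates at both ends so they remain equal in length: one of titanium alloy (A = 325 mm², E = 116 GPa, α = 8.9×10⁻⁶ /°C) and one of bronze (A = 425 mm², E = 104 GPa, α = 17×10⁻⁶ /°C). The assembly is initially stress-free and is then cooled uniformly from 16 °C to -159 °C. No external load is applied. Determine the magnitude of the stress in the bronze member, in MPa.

The bronze has the larger α, so on cooling it would change length more than the titanium alloy if both were free. The rigid plates force a common final length, so the bronze is put into tension and the titanium alloy into compression, with equal and opposite forces P (no external load).
Equating the net (thermal + elastic) strains gives |α₁ − α₂|·ΔT = P·[1/(A₁E₁) + 1/(A₂E₂)].
|α₁ − α₂|·ΔT = 8.1×10⁻⁶ × 175 = 0.001417.
1/(A₁E₁) + 1/(A₂E₂) = 1/(325×116×10³) + 1/(425×104×10³) = 4.915×10⁻⁸ N⁻¹.
So P = 0.001417 / 4.915×10⁻⁸ = 28.84 kN.
σ_{bronze} = P/A₂ = 28840/425 = 67.86 MPa, tensile.

σ ≈ 67.9 MPa (tensile)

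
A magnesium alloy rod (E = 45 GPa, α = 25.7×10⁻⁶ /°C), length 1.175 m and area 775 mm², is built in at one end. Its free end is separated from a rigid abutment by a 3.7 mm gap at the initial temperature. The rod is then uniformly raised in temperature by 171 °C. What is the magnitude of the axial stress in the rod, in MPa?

Free thermal elongation = αΔT L = 25.7×10⁻⁶ × 171 × 1175 = 5.164 mm.
The gap closes (δ_free > 3.7 mm) and the wall then resists a further 5.164 − 3.7 = 1.464 mm of expansion.
So σ = E(δ_free − g)/L = 45×10³ × 1.464/1175 = 56.06 MPa.

σ ≈ 56.1 MPa (compressive)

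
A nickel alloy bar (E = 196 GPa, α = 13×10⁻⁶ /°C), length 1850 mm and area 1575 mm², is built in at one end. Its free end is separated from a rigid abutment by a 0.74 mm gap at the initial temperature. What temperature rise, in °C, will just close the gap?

Contact occurs when the free expansion equals the gap: αΔT L = 0.74 mm.
ΔT = 0.74 / (13×10⁻⁶ × 1850) = 30.77 °C.

ΔT ≈ 30.8 °C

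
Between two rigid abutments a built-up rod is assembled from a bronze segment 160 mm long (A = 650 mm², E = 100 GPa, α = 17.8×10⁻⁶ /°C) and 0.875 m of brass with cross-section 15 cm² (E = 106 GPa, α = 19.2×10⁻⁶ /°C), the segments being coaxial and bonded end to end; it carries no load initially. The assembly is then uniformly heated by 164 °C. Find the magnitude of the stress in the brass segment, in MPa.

σ ≈ 270 MPa (compressive)

Free thermal expansion of the whole bar: Σ αᵢΔT Lᵢ = 17.8×10⁻⁶×164×160 + 19.2×10⁻⁶×164×875 = 3.222 mm.
Since the ends are fixed, an axial force P builds up, equal in every segment, with P · Σ Lᵢ/(AᵢEᵢ) = δ_free.
Σ Lᵢ/(AᵢEᵢ) = 160/(650×100×10³) + 875/(1500×106×10³) = 7.965×10⁻⁶ mm/N.
P = 3.222 / 7.965×10⁻⁶ = 404600 N = 404.6 kN, compressive.
σ_{brass} = P / A = 404600 / 1500 = 269.7 MPa.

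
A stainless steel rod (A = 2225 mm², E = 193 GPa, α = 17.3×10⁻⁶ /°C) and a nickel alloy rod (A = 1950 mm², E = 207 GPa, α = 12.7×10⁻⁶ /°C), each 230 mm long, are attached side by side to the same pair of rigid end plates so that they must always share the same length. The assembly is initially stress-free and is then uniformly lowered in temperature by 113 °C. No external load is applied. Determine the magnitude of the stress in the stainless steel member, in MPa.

σ ≈ 48.6 MPa (tensile)

The stainless steel has the larger α, so on cooling it would change length more than the nickel alloy if both were free. The rigid plates force a common final length, so the stainless steel is put into tension and the nickel alloy into compression, with equal and opposite forces P (no external load).
Equating the net (thermal + elastic) strains gives |α₁ − α₂|·ΔT = P·[1/(A₁E₁) + 1/(A₂E₂)].
|α₁ − α₂|·ΔT = 4.6×10⁻⁶ × 113 = 0.0005198.
1/(A₁E₁) + 1/(A₂E₂) = 1/(2225×193×10³) + 1/(1950×207×10³) = 4.806×10⁻⁹ N⁻¹.
So P = 0.0005198 / 4.806×10⁻⁹ = 108.2 kN.
σ_{stainless steel} = P/A₁ = 108200/2225 = 48.61 MPa, tensile.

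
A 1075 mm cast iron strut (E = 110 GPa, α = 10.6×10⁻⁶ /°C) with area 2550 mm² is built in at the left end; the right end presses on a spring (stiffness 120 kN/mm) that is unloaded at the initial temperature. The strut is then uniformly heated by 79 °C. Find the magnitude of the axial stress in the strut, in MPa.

The unrestrained thermal change is αΔT L = 10.6×10⁻⁶ × 79 × 1075 = 0.9002 mm.
With a force P in the spring, the elastic change of the strut is PL/(AE) and that of the spring is P/k; compatibility requires their sum to equal δ_free.
P [ L/(AE) + 1/k ] = δ_free → P [ 1075/(2550×110×10³) + 1/(120×10³) ] = 0.9002.
P = 0.9002 / 1.217×10⁻⁵ = 73990 N.
σ = P/A = 73990/2550 = 29.02 MPa.

σ ≈ 29 MPa (compressive)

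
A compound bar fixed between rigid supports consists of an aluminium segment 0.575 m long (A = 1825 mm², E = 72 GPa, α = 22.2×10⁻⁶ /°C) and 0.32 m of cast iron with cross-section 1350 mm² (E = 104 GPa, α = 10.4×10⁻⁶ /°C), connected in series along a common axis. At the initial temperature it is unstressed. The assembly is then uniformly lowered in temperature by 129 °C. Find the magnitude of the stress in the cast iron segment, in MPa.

σ ≈ 231 MPa (tensile)

If the supports were absent, the total length change would be Σ αᵢΔT Lᵢ = 22.2×10⁻⁶×129×575 + 10.4×10⁻⁶×129×320 = 2.076 mm.
Since the ends are fixed, an axial force P builds up, equal in every segment, with P · Σ Lᵢ/(AᵢEᵢ) = δ_free.
The series flexibility is Σ Lᵢ/(AᵢEᵢ) = 575/(1825×72×10³) + 320/(1350×104×10³) = 6.655×10⁻⁶ mm/N.
So P = 2.076 / 6.655×10⁻⁶ = 311.9 kN, tensile.
σ_{cast iron} = P / A = 311900 / 1350 = 231.1 MPa.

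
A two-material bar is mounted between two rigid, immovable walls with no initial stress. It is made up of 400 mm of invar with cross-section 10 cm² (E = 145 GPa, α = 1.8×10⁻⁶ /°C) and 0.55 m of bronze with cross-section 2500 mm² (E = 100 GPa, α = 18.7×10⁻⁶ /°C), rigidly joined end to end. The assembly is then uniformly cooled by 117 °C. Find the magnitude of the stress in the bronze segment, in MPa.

If the supports were absent, the total length change would be Σ αᵢΔT Lᵢ = 1.8×10⁻⁶×117×400 + 18.7×10⁻⁶×117×550 = 1.288 mm.
Since the ends are fixed, an axial force P builds up, equal in every segment, with P · Σ Lᵢ/(AᵢEᵢ) = δ_free.
The series flexibility is Σ Lᵢ/(AᵢEᵢ) = 400/(1000×145×10³) + 550/(2500×100×10³) = 4.959×10⁻⁶ mm/N.
P = 1.288 / 4.959×10⁻⁶ = 259700 N = 259.7 kN, tensile.
σ_{bronze} = P / A = 259700 / 2500 = 103.9 MPa.

σ ≈ 104 MPa (tensile)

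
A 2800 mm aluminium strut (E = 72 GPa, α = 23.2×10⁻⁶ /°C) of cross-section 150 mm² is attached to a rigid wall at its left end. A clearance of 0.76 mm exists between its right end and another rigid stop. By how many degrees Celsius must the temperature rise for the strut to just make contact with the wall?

Contact occurs when the free expansion equals the gap: αΔT L = 0.76 mm.
So ΔT = g/(αL) = 0.76/(23.2×10⁻⁶ × 2800) = 11.7 °C.

ΔT ≈ 11.7 °C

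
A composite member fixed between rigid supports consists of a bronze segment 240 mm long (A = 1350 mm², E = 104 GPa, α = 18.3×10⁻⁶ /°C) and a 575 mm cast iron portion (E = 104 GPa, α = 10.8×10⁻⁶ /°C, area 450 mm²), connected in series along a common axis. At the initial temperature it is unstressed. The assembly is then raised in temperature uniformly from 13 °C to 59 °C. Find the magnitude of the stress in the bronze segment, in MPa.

If the supports were absent, the total length change would be Σ αᵢΔT Lᵢ = 18.3×10⁻⁶×46×240 + 10.8×10⁻⁶×46×575 = 0.4877 mm.
The walls prevent any net length change, so an axial force P (same in every segment) develops. Compatibility: P · Σ Lᵢ/(AᵢEᵢ) = δ_free.
Σ Lᵢ/(AᵢEᵢ) = 240/(1350×104×10³) + 575/(450×104×10³) = 1.4×10⁻⁵ mm/N.
Hence P = δ_free / Σ(L/AE) = 0.4877/1.4×10⁻⁵ = 34.85 kN (compressive).
σ_{bronze} = P / A = 34850 / 1350 = 25.81 MPa.

σ ≈ 25.8 MPa (compressive)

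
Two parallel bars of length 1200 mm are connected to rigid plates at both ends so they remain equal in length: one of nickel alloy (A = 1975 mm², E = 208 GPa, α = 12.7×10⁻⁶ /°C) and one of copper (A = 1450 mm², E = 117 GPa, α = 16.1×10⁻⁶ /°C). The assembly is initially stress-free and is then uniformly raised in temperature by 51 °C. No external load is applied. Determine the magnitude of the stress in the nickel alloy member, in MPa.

The copper has the larger α, so on heating it would change length more than the nickel alloy if both were free. The rigid plates force a common final length, so the copper is put into compression and the nickel alloy into tension, with equal and opposite forces P (no external load).
Equating the net (thermal + elastic) strains gives |α₁ − α₂|·ΔT = P·[1/(A₁E₁) + 1/(A₂E₂)].
|α₁ − α₂|·ΔT = 3.4×10⁻⁶ × 51 = 0.0001734.
1/(A₁E₁) + 1/(A₂E₂) = 1/(1975×208×10³) + 1/(1450×117×10³) = 8.329×10⁻⁹ N⁻¹.
So P = 0.0001734 / 8.329×10⁻⁹ = 20.82 kN.
σ_{nickel alloy} = P/A₁ = 20820/1975 = 10.54 MPa, tensile.

σ ≈ 10.5 MPa (tensile)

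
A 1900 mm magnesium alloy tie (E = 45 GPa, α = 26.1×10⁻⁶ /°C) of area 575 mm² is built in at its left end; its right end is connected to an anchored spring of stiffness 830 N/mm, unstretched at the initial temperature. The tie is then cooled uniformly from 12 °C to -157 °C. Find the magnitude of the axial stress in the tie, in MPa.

σ ≈ 11.4 MPa (tensile)

The unrestrained thermal change is αΔT L = 26.1×10⁻⁶ × 169 × 1900 = 8.381 mm.
With a force P in the spring, the elastic change of the tie is PL/(AE) and that of the spring is P/k; compatibility requires their sum to equal δ_free.
So P = δ_free / [L/(AE) + 1/k] = 8.381 / [ 1900/(575×45×10³) + 1/(830) ].
P = 8.381 / 0.001278 = 6556 N.
σ = P/A = 6556/575 = 11.4 MPa.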